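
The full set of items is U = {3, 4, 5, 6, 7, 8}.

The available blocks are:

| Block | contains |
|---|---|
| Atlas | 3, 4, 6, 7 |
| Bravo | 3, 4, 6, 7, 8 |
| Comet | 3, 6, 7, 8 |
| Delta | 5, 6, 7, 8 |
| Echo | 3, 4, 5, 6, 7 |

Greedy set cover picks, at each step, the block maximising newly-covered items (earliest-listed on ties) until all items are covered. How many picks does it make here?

Greedy: pick Bravo (covers 5 new) → pick Delta (covers 1 new). Total picks: 2.

2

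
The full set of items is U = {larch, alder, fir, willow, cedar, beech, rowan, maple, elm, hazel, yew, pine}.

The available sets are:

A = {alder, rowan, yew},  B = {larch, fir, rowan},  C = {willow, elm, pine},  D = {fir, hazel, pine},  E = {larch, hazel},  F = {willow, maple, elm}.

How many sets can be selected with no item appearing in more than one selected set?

3

A, D, F are pairwise disjoint (A={alder,rowan,yew}; D={fir,hazel,pine}; F={willow,maple,elm}).
Every remaining set overlaps one of these, and no 4 of the listed sets are pairwise disjoint, so 3 is the maximum.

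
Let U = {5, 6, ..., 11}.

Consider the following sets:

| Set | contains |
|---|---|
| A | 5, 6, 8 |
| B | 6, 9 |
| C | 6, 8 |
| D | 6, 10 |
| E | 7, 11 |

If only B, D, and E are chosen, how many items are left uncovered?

2

Union of B, D, E = {6, 7, 9, 10, 11}.
Not covered: 5, 8 — 2 items.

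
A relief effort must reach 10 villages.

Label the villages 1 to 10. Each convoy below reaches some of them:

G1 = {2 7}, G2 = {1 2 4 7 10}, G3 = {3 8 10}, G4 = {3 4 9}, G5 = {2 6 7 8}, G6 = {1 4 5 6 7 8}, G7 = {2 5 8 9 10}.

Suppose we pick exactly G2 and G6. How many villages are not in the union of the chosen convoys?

Union of G2, G6 = {1, 2, 4, 5, 6, 7, 8, 10}.
Not covered: 3, 9 — 2 villages.

2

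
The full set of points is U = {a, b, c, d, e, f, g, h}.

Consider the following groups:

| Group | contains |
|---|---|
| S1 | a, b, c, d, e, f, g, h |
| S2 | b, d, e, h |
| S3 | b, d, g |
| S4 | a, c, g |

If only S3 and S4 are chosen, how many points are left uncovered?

3

Union of S3, S4 = {a, b, c, d, g}.
Not covered: e, f, h — 3 points.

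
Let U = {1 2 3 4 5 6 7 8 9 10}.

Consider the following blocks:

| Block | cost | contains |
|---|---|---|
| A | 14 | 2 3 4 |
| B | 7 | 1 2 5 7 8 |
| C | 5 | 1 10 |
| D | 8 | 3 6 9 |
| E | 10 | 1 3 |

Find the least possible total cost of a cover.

A, B, C, D together cover every element (A ∪ B ∪ C ∪ D = {1, 2, 3, 4, 5, 6, 7, 8, 9, 10}); total cost 14 + 7 + 5 + 8 = 34.
No covering selection has total cost below 34.

34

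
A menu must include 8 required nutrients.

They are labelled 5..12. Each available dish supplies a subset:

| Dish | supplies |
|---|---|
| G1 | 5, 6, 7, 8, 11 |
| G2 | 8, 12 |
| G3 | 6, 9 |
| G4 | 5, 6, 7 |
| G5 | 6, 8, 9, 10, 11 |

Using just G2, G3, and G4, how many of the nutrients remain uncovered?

Union of G2, G3, G4 = {5, 6, 7, 8, 9, 12}.
Not covered: 10, 11 — 2 nutrients.

2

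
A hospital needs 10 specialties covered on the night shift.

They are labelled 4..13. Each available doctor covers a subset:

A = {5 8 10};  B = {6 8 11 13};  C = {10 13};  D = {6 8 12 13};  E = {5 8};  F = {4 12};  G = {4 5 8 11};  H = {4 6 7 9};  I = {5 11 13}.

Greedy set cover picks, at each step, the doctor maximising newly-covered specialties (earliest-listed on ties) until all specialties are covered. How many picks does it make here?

Greedy: pick B (covers 4 new) → pick H (covers 3 new) → pick A (covers 2 new) → pick D (covers 1 new). Total picks: 4.

4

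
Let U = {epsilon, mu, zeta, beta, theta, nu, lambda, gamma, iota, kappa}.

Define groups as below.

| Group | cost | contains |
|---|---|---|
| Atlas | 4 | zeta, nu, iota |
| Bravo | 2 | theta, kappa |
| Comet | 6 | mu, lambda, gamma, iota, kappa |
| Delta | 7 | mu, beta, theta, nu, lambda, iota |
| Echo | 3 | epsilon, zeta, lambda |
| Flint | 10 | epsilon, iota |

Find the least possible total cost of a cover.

16

Comet, Delta, Echo together cover every element (Comet ∪ Delta ∪ Echo = {epsilon, mu, zeta, beta, theta, nu, lambda, gamma, iota, kappa}); total cost 6 + 7 + 3 = 16.
The greedy pick Bravo, Echo, Delta, Comet costs 18; no covering selection beats 16.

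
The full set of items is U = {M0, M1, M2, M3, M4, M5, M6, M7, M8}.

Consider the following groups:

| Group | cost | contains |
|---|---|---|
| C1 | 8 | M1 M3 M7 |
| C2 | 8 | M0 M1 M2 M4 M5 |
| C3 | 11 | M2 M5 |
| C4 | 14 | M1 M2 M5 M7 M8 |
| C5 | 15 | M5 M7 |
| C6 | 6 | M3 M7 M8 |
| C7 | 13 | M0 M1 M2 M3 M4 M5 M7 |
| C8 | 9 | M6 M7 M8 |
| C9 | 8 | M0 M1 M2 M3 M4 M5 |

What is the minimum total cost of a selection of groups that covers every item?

17

C8, C9 together cover every item (C8 ∪ C9 = {M0, M1, M2, M3, M4, M5, M6, M7, M8}); total cost 9 + 8 = 17.
The greedy pick C9, C6, C8 costs 23; no covering selection beats 17.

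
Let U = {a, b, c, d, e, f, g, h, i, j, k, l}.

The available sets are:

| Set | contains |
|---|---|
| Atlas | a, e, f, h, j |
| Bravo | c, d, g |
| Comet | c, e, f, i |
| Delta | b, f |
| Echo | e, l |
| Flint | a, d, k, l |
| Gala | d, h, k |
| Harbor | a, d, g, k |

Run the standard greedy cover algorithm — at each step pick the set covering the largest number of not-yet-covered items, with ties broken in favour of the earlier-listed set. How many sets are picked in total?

Greedy: pick Atlas (covers 5 new) → pick Bravo (covers 3 new) → pick Flint (covers 2 new) → pick Comet (covers 1 new) → pick Delta (covers 1 new). Total picks: 5.

5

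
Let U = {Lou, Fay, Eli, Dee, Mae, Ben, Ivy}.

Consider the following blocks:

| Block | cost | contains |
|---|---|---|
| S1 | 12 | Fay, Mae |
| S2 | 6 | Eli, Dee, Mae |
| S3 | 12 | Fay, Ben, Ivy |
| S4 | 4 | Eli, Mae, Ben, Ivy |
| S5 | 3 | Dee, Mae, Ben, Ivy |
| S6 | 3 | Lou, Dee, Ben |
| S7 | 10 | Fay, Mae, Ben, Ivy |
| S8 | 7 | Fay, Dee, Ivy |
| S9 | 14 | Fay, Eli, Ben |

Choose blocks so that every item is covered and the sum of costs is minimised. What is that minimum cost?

S4, S6, S8 together cover every item (S4 ∪ S6 ∪ S8 = {Lou, Fay, Eli, Dee, Mae, Ben, Ivy}); total cost 4 + 3 + 7 = 14.
The greedy pick S5, S6, S4, S8 costs 17; no covering selection beats 14.

14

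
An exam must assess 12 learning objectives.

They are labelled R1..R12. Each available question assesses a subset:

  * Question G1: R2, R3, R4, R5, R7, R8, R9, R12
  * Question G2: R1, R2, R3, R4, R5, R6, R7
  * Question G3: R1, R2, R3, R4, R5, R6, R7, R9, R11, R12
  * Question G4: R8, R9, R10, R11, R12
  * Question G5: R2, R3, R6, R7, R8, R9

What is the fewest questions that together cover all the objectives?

2

Take {G3, G4}. Their union is {R1, R2, R3, R4, R5, R6, R7, R8, R9, R10, R11, R12}, which is all 12 objectives.
No single question has all 12 objectives (the largest, G3, has 10), so 2 is optimal.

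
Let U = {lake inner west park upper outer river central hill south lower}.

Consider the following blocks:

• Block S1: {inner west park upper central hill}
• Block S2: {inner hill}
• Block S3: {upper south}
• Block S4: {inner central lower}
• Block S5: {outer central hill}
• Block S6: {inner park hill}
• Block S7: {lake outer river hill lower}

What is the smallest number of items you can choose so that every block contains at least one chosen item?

Take H = {hill, south, lower}. Each listed block contains at least one of these, so H is a hitting set of size 3.
No choice of 2 items meets every block, so 3 is the minimum.

3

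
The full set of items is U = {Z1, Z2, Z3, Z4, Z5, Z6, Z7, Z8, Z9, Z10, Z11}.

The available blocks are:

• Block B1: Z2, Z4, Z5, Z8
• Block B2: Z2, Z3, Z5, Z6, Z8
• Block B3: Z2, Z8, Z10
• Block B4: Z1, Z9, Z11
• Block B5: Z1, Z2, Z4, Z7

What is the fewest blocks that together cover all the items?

4

B2, B3, B4, and B5 cover everything between them: the union {Z1, Z2, Z3, Z4, Z5, Z6, Z7, Z8, Z9, Z10, Z11} is all of U.
Only B3 contains Z10, so B3 is forced; the remaining 8 items need at least 3 more blocks (each remaining block adds at most 3) — so at least 4 blocks are needed, and 4 is optimal.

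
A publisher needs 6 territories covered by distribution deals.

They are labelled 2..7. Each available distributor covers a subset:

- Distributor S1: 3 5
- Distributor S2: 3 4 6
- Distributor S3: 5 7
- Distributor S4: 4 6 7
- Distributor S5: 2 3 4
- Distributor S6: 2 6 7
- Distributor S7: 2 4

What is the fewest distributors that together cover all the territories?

Take {S1, S2, S6}. Their union is {2, 3, 4, 5, 6, 7}, which is all 6 territories.
No 2 of the 7 distributors cover everything (all 21 combinations miss at least one territory), so 3 is optimal.

3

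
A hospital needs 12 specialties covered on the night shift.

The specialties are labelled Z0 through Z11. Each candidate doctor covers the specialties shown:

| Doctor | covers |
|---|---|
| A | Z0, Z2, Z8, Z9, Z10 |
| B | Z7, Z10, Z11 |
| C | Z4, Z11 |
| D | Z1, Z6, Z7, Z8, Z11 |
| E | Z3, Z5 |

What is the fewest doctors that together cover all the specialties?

4

Take {A, C, D, E}. Their union is {Z0, Z1, Z2, Z3, Z4, Z5, Z6, Z7, Z8, Z9, Z10, Z11}, which is all 12 specialties.
No 3 of the 5 doctors cover everything (all 10 combinations miss at least one specialty), so 4 is optimal.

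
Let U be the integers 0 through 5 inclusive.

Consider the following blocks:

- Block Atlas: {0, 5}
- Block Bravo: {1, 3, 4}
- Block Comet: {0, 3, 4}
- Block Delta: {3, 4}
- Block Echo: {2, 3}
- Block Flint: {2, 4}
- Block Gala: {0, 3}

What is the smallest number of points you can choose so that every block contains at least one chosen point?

3

Take H = {0, 2, 3}. Each listed block contains at least one of these, so H is a hitting set of size 3.
No choice of 2 points meets every block, so 3 is the minimum.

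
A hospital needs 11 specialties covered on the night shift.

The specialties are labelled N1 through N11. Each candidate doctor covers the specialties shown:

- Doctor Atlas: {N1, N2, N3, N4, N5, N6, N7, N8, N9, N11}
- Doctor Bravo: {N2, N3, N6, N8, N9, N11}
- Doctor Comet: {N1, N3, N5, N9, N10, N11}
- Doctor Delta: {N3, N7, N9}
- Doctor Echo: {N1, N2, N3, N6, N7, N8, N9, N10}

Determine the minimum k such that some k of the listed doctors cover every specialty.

2

Take {Atlas, Comet}. Their union is {N1, N2, N3, N4, N5, N6, N7, N8, N9, N10, N11}, which is all 11 specialties.
No single doctor has all 11 specialties (the largest, Atlas, has 10), so 2 is optimal.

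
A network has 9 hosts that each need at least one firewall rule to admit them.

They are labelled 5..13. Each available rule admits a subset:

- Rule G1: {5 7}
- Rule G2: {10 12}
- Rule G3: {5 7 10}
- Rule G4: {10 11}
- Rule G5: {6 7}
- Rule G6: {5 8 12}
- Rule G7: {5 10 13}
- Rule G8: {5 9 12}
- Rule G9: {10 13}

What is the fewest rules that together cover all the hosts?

5

Take {G4, G5, G6, G8, G9}. Their union is {5, 6, 7, 8, 9, 10, 11, 12, 13}, which is all 9 hosts.
No 4 of the 9 rules cover everything (all 126 combinations miss at least one host), so 5 is optimal.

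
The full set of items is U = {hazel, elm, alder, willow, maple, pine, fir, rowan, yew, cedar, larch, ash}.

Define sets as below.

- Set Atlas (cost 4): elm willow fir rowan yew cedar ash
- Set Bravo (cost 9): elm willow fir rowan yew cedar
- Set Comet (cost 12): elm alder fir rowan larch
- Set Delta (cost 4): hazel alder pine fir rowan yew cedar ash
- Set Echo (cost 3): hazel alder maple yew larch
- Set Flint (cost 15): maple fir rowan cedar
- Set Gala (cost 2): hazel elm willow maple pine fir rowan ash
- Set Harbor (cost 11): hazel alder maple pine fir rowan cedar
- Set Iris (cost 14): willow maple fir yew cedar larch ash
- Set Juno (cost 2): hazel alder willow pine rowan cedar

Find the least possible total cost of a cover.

Echo, Gala, Juno together cover every item (Echo ∪ Gala ∪ Juno = {hazel, elm, alder, willow, maple, pine, fir, rowan, yew, cedar, larch, ash}); total cost 3 + 2 + 2 = 7.
No covering selection has total cost below 7.

7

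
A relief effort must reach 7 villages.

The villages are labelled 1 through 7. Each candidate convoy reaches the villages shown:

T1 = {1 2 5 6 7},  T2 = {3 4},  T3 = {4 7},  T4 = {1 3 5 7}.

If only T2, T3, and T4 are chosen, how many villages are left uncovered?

2

Union of T2, T3, T4 = {1, 3, 4, 5, 7}.
Not covered: 2, 6 — 2 villages.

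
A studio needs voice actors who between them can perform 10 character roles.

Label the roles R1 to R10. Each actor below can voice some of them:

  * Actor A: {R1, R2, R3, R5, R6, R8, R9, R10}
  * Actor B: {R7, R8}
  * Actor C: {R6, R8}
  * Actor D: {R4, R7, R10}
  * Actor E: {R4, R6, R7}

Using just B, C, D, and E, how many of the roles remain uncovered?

5

Union of B, C, D, E = {R4, R6, R7, R8, R10}.
Not covered: R1, R2, R3, R5, R9 — 5 roles.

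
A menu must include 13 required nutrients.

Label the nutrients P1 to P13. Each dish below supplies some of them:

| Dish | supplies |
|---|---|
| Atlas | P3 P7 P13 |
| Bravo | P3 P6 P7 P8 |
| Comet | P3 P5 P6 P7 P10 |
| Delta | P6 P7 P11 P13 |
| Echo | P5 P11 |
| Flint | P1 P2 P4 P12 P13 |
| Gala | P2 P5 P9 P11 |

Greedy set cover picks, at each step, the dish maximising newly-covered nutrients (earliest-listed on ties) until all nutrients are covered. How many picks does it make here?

Greedy: pick Comet (covers 5 new) → pick Flint (covers 5 new) → pick Gala (covers 2 new) → pick Bravo (covers 1 new). Total picks: 4.

4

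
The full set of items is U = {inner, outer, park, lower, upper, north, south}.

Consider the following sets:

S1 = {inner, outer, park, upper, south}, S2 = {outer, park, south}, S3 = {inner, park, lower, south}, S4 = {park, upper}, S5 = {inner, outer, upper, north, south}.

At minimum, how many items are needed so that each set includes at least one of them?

The 2 items {park, north} hit every set.
No single item lies in every set, so at least 2 are needed and 2 is optimal.

2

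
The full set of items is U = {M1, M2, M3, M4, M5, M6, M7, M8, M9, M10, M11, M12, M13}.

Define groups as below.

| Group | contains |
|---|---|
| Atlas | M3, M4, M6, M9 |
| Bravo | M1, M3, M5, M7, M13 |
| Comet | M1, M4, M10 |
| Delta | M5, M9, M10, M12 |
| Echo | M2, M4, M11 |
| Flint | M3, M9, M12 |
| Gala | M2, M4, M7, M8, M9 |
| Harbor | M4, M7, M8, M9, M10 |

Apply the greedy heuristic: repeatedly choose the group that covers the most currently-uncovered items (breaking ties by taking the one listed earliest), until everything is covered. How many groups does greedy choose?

Greedy: pick Bravo (covers 5 new) → pick Gala (covers 4 new) → pick Delta (covers 2 new) → pick Atlas (covers 1 new) → pick Echo (covers 1 new). Total picks: 5.

5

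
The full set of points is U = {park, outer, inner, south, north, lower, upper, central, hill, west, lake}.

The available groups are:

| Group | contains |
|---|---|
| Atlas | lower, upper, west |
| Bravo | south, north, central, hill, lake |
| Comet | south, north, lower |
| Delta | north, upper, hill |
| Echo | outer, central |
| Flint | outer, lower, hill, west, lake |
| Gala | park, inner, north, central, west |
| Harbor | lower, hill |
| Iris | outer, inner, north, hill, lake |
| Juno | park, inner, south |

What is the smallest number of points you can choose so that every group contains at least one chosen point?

The 4 points {inner, lower, upper, central} hit every group.
No choice of 3 points meets every group, so 4 is the minimum.

4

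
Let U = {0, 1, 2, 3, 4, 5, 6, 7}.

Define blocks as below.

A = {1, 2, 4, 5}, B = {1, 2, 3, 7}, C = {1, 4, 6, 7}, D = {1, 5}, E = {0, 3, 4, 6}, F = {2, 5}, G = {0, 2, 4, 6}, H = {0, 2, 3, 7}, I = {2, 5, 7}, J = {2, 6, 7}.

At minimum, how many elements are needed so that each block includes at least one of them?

3

The 3 elements {1, 2, 3} hit every block.
No choice of 2 elements meets every block, so 3 is the minimum.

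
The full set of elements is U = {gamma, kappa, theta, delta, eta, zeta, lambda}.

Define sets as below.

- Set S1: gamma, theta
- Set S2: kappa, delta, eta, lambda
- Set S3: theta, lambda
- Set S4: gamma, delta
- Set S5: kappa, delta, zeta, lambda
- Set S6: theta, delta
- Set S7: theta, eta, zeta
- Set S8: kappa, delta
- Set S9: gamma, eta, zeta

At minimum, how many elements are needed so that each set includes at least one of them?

3

H = {theta, delta, zeta} meets every set (each contains at least one member of H), and |H| = 3.
The sets S3, S8, S9 are pairwise disjoint, so any hitting set needs a separate element for each — at least 3. Hence 3 is optimal.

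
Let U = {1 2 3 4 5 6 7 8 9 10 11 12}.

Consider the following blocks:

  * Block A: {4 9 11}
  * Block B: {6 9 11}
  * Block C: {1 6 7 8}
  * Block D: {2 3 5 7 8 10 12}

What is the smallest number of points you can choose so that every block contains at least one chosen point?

2

Take H = {8, 11}. Each listed block contains at least one of these, so H is a hitting set of size 2.
The blocks A, C are pairwise disjoint, so any hitting set needs a separate point for each — at least 2. Hence 2 is optimal.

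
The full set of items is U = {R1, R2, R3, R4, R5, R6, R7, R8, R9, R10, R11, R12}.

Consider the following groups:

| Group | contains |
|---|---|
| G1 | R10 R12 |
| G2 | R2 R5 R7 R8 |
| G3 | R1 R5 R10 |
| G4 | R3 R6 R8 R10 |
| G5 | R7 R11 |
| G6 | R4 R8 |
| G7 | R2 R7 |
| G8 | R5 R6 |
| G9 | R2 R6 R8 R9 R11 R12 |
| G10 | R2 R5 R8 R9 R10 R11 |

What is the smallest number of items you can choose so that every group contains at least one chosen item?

Take H = {R5, R7, R8, R12}. Each listed group contains at least one of these, so H is a hitting set of size 4.
The groups G1, G6, G7, G8 are pairwise disjoint, so any hitting set needs a separate item for each — at least 4. Hence 4 is optimal.

4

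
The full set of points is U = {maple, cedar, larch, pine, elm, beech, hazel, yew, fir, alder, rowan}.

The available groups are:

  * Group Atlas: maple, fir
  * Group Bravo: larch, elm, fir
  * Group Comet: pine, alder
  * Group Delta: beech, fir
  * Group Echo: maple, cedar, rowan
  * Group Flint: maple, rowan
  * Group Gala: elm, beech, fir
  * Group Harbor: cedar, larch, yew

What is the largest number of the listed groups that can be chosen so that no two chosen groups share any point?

Comet, Delta, Flint, Harbor are pairwise disjoint (Comet={pine,alder}; Delta={beech,fir}; Flint={maple,rowan}; Harbor={cedar,larch,yew}).
Every remaining group overlaps one of these, and no 5 of the listed groups are pairwise disjoint, so 4 is the maximum.

4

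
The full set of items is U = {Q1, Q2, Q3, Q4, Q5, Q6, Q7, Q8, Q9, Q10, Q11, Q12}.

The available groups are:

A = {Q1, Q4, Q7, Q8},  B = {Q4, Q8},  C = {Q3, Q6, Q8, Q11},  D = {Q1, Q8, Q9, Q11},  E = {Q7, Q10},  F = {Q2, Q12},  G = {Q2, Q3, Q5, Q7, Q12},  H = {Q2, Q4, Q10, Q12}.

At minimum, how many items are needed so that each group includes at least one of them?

3

Take T = {Q8, Q10, Q12}. Each listed group contains at least one of these, so T is a hitting set of size 3.
The groups D, E, F are pairwise disjoint, so any hitting set needs a separate item for each — at least 3. Hence 3 is optimal.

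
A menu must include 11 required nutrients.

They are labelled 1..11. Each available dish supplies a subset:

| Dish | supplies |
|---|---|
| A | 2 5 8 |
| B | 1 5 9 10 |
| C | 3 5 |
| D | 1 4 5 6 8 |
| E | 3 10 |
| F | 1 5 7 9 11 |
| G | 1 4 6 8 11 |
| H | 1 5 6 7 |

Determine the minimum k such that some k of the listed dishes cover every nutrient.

Take {A, E, F, G}. Their union is {1, 2, 3, 4, 5, 6, 7, 8, 9, 10, 11}, which is all 11 nutrients.
No 3 of the 8 dishes cover everything (all 56 combinations miss at least one nutrient), so 4 is optimal.

4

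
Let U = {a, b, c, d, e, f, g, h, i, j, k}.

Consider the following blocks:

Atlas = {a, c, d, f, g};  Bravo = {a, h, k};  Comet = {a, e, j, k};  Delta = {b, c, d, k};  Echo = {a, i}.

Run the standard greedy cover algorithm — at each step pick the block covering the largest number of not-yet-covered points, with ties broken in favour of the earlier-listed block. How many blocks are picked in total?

5

Greedy: pick Atlas (covers 5 new) → pick Comet (covers 3 new) → pick Bravo (covers 1 new) → pick Delta (covers 1 new) → pick Echo (covers 1 new). Total picks: 5.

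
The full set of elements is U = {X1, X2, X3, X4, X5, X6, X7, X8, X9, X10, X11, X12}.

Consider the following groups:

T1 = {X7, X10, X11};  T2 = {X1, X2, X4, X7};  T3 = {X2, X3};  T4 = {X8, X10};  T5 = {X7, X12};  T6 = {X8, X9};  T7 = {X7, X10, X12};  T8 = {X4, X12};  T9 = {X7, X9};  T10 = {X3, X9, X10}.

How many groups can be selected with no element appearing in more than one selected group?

T1, T3, T6, T8 are pairwise disjoint (T1={X7,X10,X11}; T3={X2,X3}; T6={X8,X9}; T8={X4,X12}).
Every remaining group overlaps one of these, and no 5 of the listed groups are pairwise disjoint, so 4 is the maximum.

4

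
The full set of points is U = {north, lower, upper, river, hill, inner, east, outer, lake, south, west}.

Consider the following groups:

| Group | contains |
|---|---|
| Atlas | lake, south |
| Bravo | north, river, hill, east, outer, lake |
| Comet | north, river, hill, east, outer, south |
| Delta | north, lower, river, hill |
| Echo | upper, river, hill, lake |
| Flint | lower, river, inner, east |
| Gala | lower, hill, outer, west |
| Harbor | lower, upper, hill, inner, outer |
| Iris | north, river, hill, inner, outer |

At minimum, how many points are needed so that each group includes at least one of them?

Take H = {river, hill, south}. Each listed group contains at least one of these, so H is a hitting set of size 3.
No choice of 2 points meets every group, so 3 is the minimum.

3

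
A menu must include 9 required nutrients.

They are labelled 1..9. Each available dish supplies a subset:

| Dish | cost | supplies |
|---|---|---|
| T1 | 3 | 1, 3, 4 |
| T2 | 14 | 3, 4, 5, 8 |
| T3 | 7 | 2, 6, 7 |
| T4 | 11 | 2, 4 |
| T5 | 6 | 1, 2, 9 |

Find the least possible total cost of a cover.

27

T2, T3, T5 together cover every nutrient (T2 ∪ T3 ∪ T5 = {1, 2, 3, 4, 5, 6, 7, 8, 9}); total cost 14 + 7 + 6 = 27.
The greedy pick T1, T3, T5, T2 costs 30; no covering selection beats 27.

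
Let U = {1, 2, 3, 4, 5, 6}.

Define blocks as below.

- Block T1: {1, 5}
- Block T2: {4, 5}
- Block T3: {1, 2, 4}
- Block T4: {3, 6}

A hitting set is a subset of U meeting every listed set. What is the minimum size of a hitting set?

3

The 3 elements {2, 5, 6} hit every block.
No choice of 2 elements meets every block, so 3 is the minimum.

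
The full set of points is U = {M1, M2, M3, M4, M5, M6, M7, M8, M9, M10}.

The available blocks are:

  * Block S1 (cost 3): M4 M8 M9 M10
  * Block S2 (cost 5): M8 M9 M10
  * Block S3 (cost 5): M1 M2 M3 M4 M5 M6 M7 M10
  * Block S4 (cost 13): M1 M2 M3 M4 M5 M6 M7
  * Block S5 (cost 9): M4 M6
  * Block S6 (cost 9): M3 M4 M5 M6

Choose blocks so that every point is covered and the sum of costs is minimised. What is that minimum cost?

S1, S3 together cover every point (S1 ∪ S3 = {M1, M2, M3, M4, M5, M6, M7, M8, M9, M10}); total cost 3 + 5 = 8.
No covering selection has total cost below 8.

8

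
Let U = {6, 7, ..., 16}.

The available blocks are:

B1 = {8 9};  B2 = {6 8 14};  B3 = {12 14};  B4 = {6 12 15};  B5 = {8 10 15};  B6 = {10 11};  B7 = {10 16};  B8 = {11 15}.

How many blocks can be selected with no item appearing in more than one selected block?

4

B1, B3, B7, B8 are pairwise disjoint (B1={8,9}; B3={12,14}; B7={10,16}; B8={11,15}).
Every remaining block overlaps one of these, and no 5 of the listed blocks are pairwise disjoint, so 4 is the maximum.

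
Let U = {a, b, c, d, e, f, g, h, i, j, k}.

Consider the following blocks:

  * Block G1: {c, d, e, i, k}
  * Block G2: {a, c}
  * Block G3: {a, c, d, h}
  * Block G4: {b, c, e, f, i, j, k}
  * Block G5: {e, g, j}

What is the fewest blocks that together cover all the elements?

Take {G3, G4, G5}. Their union is {a, b, c, d, e, f, g, h, i, j, k}, which is all 11 elements.
Only G4 contains b, so G4 is forced; the remaining 4 elements need at least 2 more blocks (each remaining block adds at most 3) — so at least 3 blocks are needed, and 3 is optimal.

3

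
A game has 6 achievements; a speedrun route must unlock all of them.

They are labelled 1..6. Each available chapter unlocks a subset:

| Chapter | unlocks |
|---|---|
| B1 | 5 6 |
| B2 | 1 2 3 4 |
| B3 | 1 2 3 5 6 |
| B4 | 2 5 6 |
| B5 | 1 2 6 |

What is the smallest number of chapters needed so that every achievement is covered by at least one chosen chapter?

2

B2 and B3 together: B2 ∪ B3 = {1, 2, 3, 4, 5, 6} — every achievement is covered.
No single chapter has all 6 achievements (the largest, B3, has 5), so 2 is optimal.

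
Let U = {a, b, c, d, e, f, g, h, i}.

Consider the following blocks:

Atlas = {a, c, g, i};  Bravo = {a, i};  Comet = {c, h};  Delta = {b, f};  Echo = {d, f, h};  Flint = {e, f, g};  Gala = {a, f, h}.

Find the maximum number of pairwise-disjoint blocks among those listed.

Bravo, Comet, Flint are pairwise disjoint (Bravo={a,i}; Comet={c,h}; Flint={e,f,g}).
Every remaining block overlaps one of these, and no 4 of the listed blocks are pairwise disjoint, so 3 is the maximum.

3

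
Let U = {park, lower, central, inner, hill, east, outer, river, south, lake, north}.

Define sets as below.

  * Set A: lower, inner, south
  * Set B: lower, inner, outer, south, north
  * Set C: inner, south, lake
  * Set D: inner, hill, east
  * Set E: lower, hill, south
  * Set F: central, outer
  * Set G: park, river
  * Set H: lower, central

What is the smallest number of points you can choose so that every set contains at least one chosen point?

Take T = {park, lower, inner, outer}. Each listed set contains at least one of these, so T is a hitting set of size 4.
No choice of 3 points meets every set, so 4 is the minimum.

4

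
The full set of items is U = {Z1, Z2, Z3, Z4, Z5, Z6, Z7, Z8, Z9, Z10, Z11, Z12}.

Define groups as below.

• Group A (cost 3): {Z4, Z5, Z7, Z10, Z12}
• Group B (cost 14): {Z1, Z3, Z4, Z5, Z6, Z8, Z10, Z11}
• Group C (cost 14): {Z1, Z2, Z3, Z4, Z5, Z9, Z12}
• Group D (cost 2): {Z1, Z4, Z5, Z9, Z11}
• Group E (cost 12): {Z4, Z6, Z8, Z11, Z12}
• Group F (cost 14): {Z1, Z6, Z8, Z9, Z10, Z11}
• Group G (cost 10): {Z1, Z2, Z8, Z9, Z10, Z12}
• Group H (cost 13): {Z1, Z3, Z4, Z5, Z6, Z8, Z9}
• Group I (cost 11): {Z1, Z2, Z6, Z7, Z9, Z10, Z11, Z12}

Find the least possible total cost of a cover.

24

H, I together cover every item (H ∪ I = {Z1, Z2, Z3, Z4, Z5, Z6, Z7, Z8, Z9, Z10, Z11, Z12}); total cost 13 + 11 = 24.
The greedy pick D, A, H, G costs 28; no covering selection beats 24.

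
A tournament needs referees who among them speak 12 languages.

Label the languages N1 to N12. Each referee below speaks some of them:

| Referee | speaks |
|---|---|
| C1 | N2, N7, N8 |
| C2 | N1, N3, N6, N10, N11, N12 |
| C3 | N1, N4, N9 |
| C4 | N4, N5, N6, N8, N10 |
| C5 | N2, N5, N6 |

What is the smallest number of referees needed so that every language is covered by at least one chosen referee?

4

C1 and C2 and C3 and C4 together: C1 ∪ C2 ∪ C3 ∪ C4 = {N1, N2, N3, N4, N5, N6, N7, N8, N9, N10, N11, N12} — every language is covered.
No 3 of the 5 referees cover everything (all 10 combinations miss at least one language), so 4 is optimal.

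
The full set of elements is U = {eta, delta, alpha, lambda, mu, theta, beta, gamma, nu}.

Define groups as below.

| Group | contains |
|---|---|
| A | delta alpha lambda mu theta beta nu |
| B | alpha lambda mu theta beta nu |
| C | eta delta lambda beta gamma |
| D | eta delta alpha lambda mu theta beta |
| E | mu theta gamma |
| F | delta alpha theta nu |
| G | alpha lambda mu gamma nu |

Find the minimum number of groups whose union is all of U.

2

B and C together: B ∪ C = {eta, delta, alpha, lambda, mu, theta, beta, gamma, nu} — every element is covered.
No single group has all 9 elements (the largest, A, has 7), so 2 is optimal.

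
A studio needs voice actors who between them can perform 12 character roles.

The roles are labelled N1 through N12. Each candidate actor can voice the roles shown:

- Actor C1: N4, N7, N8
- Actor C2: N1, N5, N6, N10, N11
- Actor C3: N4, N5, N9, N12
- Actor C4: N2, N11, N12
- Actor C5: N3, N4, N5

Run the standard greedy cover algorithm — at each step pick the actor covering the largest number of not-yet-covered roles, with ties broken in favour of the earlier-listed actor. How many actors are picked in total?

5

Greedy: pick C2 (covers 5 new) → pick C1 (covers 3 new) → pick C3 (covers 2 new) → pick C4 (covers 1 new) → pick C5 (covers 1 new). Total picks: 5.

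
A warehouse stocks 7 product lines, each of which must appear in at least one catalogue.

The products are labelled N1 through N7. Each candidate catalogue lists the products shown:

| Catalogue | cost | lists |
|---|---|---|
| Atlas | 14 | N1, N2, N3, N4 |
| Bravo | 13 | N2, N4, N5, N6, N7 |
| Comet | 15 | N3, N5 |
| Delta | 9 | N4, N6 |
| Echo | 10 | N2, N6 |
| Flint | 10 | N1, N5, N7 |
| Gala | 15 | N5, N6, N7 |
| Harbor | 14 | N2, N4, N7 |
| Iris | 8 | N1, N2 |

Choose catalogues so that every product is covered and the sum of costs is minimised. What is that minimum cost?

27

Atlas, Bravo together cover every product (Atlas ∪ Bravo = {N1, N2, N3, N4, N5, N6, N7}); total cost 14 + 13 = 27.
No covering selection has total cost below 27.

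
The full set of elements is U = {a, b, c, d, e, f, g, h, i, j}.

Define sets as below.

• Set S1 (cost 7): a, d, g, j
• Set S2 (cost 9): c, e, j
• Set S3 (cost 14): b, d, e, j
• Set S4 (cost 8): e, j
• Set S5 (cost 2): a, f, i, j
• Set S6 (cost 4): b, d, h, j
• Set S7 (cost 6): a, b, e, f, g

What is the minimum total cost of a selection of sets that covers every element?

S2, S5, S6, S7 together cover every element (S2 ∪ S5 ∪ S6 ∪ S7 = {a, b, c, d, e, f, g, h, i, j}); total cost 9 + 2 + 4 + 6 = 21.
No covering selection has total cost below 21.

21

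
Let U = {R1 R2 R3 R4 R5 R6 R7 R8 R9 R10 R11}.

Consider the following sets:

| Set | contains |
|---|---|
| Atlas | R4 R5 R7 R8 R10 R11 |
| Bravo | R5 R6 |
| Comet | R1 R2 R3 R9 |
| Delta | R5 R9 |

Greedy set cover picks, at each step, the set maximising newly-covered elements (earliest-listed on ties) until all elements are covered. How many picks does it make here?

Greedy: pick Atlas (covers 6 new) → pick Comet (covers 4 new) → pick Bravo (covers 1 new). Total picks: 3.

3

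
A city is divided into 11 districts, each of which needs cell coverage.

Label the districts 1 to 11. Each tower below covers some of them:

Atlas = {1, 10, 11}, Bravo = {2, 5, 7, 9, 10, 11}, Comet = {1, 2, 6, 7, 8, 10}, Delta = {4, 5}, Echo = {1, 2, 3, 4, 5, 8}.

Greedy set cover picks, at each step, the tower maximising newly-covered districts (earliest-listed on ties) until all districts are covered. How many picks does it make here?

Greedy: pick Bravo (covers 6 new) → pick Echo (covers 4 new) → pick Comet (covers 1 new). Total picks: 3.

3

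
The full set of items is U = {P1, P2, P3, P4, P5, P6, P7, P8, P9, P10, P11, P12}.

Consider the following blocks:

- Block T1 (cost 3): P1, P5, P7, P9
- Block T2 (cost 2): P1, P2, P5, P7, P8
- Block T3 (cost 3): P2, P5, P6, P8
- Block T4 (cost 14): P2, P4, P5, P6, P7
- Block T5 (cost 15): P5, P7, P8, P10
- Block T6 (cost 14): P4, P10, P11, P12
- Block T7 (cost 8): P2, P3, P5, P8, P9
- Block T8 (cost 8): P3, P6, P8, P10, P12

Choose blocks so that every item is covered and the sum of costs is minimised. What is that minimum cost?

27

T1, T2, T6, T8 together cover every item (T1 ∪ T2 ∪ T6 ∪ T8 = {P1, P2, P3, P4, P5, P6, P7, P8, P9, P10, P11, P12}); total cost 3 + 2 + 14 + 8 = 27.
No covering selection has total cost below 27.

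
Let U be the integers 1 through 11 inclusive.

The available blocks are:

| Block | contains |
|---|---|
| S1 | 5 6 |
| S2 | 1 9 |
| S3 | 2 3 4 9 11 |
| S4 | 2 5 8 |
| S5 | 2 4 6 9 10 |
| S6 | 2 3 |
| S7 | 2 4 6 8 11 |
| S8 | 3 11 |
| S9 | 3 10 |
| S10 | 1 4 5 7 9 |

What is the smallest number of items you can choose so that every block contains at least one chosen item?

The 4 items {2, 3, 6, 9} hit every block.
No choice of 3 items meets every block, so 4 is the minimum.

4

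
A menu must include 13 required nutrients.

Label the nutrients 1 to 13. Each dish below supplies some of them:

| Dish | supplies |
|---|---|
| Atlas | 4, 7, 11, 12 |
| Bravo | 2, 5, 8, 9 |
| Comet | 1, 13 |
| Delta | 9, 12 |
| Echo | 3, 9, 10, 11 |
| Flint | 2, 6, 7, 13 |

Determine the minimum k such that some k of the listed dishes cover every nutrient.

Take {Atlas, Bravo, Comet, Echo, Flint}. Their union is {1, 2, 3, 4, 5, 6, 7, 8, 9, 10, 11, 12, 13}, which is all 13 nutrients.
No 4 of the 6 dishes cover everything (all 15 combinations miss at least one nutrient), so 5 is optimal.

5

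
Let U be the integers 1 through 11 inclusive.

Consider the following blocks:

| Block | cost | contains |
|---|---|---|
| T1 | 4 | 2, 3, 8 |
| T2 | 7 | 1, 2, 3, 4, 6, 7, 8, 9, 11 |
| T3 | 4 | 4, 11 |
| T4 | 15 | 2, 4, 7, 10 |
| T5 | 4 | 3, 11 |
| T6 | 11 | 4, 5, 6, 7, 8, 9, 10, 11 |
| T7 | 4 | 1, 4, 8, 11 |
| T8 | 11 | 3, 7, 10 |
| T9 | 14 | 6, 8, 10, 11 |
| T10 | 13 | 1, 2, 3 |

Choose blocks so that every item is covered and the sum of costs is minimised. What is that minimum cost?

18

T2, T6 together cover every item (T2 ∪ T6 = {1, 2, 3, 4, 5, 6, 7, 8, 9, 10, 11}); total cost 7 + 11 = 18.
No covering selection has total cost below 18.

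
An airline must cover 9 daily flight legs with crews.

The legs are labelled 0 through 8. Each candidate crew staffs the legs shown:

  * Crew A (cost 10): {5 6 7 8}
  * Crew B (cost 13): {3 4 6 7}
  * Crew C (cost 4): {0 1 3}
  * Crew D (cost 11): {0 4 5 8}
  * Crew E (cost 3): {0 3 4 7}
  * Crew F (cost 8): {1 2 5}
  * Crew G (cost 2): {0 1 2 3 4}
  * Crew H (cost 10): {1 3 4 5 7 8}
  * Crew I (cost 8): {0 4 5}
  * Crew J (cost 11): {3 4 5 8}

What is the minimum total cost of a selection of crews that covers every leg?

A, G together cover every leg (A ∪ G = {0, 1, 2, 3, 4, 5, 6, 7, 8}); total cost 10 + 2 = 12.
No covering selection has total cost below 12.

12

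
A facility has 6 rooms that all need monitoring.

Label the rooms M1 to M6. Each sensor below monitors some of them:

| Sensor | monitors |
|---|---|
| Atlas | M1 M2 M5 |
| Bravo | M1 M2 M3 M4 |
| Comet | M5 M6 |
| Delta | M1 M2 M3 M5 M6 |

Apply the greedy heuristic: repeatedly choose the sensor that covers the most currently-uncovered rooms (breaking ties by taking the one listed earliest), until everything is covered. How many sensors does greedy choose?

Greedy: pick Delta (covers 5 new) → pick Bravo (covers 1 new). Total picks: 2.

2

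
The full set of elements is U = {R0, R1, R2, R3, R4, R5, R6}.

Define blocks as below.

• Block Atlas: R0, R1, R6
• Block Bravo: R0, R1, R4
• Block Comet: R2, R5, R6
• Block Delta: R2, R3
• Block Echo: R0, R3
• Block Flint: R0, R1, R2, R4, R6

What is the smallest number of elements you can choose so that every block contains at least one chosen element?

2

H = {R0, R2} meets every block (each contains at least one member of H), and |H| = 2.
The blocks Bravo, Delta are pairwise disjoint, so any hitting set needs a separate element for each — at least 2. Hence 2 is optimal.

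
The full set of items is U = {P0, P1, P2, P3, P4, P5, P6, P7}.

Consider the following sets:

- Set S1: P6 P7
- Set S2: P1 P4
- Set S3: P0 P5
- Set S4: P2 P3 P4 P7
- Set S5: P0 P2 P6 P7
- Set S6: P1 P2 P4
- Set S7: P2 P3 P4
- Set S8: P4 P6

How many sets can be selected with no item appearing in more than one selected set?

3

S1, S2, S3 are pairwise disjoint (S1={P6,P7}; S2={P1,P4}; S3={P0,P5}).
Every remaining set overlaps one of these, and no 4 of the listed sets are pairwise disjoint, so 3 is the maximum.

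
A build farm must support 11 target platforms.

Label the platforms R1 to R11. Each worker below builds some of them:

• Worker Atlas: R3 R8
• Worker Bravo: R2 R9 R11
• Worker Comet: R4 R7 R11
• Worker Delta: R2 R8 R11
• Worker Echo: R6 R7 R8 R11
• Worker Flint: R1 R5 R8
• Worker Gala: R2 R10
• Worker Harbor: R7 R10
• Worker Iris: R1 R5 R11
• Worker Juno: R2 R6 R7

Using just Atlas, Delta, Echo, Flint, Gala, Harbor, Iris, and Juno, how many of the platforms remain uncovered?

Union of Atlas, Delta, Echo, Flint, Gala, Harbor, Iris, Juno = {R1, R2, R3, R5, R6, R7, R8, R10, R11}.
Not covered: R4, R9 — 2 platforms.

2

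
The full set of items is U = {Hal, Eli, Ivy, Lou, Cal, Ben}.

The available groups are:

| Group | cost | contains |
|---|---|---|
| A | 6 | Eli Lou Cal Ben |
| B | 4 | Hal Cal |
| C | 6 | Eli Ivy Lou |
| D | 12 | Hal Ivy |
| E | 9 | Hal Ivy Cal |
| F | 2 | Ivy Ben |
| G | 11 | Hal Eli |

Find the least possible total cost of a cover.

A, B, F together cover every item (A ∪ B ∪ F = {Hal, Eli, Ivy, Lou, Cal, Ben}); total cost 6 + 4 + 2 = 12.
No covering selection has total cost below 12.

12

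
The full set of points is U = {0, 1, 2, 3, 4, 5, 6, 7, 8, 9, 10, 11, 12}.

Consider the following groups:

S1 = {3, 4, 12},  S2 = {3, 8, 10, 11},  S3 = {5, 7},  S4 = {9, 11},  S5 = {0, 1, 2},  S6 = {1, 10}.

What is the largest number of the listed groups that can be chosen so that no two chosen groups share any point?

4

S1, S3, S4, S5 are pairwise disjoint (S1={3,4,12}; S3={5,7}; S4={9,11}; S5={0,1,2}).
Every remaining group overlaps one of these, and no 5 of the listed groups are pairwise disjoint, so 4 is the maximum.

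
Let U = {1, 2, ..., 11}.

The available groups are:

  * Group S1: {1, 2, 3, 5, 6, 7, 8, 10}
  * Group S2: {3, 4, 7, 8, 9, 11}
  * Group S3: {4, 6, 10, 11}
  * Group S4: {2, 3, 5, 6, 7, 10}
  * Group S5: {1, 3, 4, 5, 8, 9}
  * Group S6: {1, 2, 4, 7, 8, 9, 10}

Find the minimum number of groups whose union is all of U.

2

S1 and S2 together: S1 ∪ S2 = {1, 2, 3, 4, 5, 6, 7, 8, 9, 10, 11} — every item is covered.
No single group has all 11 items (the largest, S1, has 8), so 2 is optimal.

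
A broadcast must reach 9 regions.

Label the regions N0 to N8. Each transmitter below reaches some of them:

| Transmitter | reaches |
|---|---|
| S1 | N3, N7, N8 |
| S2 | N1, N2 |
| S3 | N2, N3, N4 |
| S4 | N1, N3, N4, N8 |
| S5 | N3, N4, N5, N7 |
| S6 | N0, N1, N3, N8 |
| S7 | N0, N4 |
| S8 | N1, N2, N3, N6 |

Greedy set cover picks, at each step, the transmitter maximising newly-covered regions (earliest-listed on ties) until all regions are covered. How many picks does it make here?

Greedy: pick S4 (covers 4 new) → pick S5 (covers 2 new) → pick S8 (covers 2 new) → pick S6 (covers 1 new). Total picks: 4.
(The true minimum cover uses only 3 transmitters, so greedy is not optimal here.)

4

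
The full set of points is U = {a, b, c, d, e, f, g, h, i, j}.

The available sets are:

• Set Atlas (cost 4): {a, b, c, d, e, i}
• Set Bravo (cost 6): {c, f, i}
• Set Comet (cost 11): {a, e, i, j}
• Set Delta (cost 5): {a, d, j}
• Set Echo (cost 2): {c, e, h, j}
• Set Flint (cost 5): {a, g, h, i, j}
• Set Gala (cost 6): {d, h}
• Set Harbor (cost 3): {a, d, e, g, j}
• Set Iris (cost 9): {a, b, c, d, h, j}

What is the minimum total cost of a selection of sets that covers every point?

15

Atlas, Bravo, Echo, Harbor together cover every point (Atlas ∪ Bravo ∪ Echo ∪ Harbor = {a, b, c, d, e, f, g, h, i, j}); total cost 4 + 6 + 2 + 3 = 15.
No covering selection has total cost below 15.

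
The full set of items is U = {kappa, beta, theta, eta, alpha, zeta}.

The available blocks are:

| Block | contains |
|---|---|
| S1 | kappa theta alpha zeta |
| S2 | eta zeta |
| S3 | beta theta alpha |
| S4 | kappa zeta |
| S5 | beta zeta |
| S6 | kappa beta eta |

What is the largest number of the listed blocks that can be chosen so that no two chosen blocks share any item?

2

S3, S4 are pairwise disjoint (S3={beta,theta,alpha}; S4={kappa,zeta}).
Every remaining block overlaps one of these, and no 3 of the listed blocks are pairwise disjoint, so 2 is the maximum.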